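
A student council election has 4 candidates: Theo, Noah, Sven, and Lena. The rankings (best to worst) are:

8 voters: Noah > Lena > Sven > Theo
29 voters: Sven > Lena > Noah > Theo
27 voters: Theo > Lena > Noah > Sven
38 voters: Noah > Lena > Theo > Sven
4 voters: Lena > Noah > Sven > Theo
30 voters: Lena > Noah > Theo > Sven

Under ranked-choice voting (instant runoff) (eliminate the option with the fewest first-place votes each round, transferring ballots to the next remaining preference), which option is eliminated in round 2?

Sven

Round 1: Theo 27, Noah 46, Sven 29, Lena 34. Eliminate Theo.
Round 2: Noah 46, Sven 29, Lena 61. Eliminate Sven.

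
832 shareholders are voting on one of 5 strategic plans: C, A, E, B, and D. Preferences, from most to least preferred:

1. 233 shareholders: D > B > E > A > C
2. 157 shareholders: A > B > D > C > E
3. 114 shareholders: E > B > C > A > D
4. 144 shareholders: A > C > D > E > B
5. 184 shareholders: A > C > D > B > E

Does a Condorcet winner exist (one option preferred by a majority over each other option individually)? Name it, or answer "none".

A vs C: 718–114 for A.
A vs E: 485–347 for A.
A vs B: 485–347 for A.
A vs D: 599–233 for A.
A beats every other option head-to-head.

A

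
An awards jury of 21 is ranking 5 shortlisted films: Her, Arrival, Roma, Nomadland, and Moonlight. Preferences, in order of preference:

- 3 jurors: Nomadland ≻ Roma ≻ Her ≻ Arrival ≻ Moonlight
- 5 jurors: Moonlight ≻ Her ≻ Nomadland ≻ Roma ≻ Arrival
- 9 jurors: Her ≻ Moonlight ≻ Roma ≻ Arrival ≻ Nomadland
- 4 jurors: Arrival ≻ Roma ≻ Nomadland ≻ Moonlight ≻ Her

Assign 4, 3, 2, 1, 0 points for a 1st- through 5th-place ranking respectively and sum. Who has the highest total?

Her

Her: 3·2 + 5·3 + 9·4 + 4·0 = 57
Arrival: 3·1 + 5·0 + 9·1 + 4·4 = 28
Roma: 3·3 + 5·1 + 9·2 + 4·3 = 44
Nomadland: 3·4 + 5·2 + 9·0 + 4·2 = 30
Moonlight: 3·0 + 5·4 + 9·3 + 4·1 = 51
Her has the highest Borda score (57).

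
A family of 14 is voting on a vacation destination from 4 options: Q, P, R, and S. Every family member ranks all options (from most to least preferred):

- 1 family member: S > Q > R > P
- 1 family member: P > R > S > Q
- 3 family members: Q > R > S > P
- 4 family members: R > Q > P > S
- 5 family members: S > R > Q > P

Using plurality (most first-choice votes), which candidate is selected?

S

First-place votes: Q 3, P 1, R 4, S 6.
S has the most first-place votes.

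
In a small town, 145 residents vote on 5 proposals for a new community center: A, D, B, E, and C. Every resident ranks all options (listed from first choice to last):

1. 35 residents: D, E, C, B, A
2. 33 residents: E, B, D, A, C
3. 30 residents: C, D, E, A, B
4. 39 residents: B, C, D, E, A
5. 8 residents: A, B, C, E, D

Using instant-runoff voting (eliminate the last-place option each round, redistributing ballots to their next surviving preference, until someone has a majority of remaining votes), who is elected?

B

Round 1: A 8, D 35, B 39, E 33, C 30. Eliminate A.
Round 2: D 35, B 47, E 33, C 30. Eliminate C.
Round 3: D 65, B 47, E 33. Eliminate E.
Round 4: D 65, B 80. B has a majority.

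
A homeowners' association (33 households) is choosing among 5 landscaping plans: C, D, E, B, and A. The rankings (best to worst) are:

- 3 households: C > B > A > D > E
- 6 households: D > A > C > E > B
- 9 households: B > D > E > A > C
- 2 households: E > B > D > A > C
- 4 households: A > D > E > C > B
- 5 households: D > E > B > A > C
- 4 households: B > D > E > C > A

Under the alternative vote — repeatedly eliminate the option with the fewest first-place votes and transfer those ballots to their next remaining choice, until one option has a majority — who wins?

B

Round 1: C 3, D 11, E 2, B 13, A 4. Eliminate E.
Round 2: C 3, D 11, B 15, A 4. Eliminate C.
Round 3: D 11, B 18, A 4. B has a majority.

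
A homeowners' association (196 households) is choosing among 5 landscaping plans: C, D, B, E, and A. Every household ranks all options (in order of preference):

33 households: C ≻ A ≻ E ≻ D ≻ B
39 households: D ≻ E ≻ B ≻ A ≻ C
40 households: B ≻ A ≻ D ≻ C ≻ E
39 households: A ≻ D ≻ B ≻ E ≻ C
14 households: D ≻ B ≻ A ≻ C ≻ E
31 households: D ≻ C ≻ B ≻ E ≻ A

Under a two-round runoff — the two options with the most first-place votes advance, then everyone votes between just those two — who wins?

D

Round 1 first-place votes: C 33, D 84, B 40, E 0, A 39.
D and B advance.
Runoff: D is preferred to B by 156 voters; B by 40.
D wins the runoff.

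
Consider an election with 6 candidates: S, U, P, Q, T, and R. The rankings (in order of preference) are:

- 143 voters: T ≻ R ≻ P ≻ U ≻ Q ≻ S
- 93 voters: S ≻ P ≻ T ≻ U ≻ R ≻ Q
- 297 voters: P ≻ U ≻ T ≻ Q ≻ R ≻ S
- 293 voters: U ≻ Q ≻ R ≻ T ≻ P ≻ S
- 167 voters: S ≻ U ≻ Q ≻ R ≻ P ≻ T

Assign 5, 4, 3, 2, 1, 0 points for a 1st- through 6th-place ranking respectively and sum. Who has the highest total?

U

S: 143·0 + 93·5 + 297·0 + 293·0 + 167·5 = 1300
U: 143·2 + 93·2 + 297·4 + 293·5 + 167·4 = 3793
P: 143·3 + 93·4 + 297·5 + 293·1 + 167·1 = 2746
Q: 143·1 + 93·0 + 297·2 + 293·4 + 167·3 = 2410
T: 143·5 + 93·3 + 297·3 + 293·2 + 167·0 = 2471
R: 143·4 + 93·1 + 297·1 + 293·3 + 167·2 = 2175
U has the highest Borda score (3793).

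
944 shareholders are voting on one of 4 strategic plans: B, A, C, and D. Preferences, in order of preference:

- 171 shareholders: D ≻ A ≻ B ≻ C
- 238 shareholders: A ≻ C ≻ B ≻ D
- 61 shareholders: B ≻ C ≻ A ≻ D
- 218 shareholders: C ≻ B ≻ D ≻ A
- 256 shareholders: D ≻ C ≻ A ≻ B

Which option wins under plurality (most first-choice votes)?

First-place votes: B 61, A 238, C 218, D 427.
D has the most first-place votes.

D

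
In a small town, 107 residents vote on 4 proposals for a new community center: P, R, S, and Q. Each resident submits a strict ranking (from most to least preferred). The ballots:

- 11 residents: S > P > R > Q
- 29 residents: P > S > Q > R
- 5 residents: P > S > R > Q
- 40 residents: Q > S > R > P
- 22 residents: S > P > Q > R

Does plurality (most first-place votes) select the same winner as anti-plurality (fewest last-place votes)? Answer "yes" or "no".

no

Plurality — first-place votes: P 34, R 0, S 33, Q 40. Winner: Q.
Anti-plurality — last-place votes: P 40, R 51, S 0, Q 16. Winner: S.
The two methods disagree.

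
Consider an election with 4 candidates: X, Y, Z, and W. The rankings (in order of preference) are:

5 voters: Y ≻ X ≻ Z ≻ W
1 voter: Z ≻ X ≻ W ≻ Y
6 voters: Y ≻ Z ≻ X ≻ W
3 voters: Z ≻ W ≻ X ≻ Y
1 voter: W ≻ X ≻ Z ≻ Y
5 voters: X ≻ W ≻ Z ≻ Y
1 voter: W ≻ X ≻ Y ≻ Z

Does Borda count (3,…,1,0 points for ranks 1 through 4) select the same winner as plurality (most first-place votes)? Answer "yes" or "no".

Borda — scores: X 40, Y 34, Z 35, W 23. Winner: X.
Plurality — first-place votes: X 5, Y 11, Z 4, W 2. Winner: Y.
The two methods disagree.

no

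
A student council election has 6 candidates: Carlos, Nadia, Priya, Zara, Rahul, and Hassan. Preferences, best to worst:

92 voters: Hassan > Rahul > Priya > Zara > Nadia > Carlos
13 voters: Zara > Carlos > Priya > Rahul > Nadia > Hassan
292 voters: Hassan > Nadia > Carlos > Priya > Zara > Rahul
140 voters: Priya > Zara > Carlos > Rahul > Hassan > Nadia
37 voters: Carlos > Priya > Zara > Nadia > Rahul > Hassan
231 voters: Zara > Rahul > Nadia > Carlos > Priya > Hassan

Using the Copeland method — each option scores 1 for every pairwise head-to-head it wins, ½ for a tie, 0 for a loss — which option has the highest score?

Carlos: beats Priya, Rahul, and Hassan; loses to Nadia and Zara → score 3.
Nadia: beats Carlos and Priya; loses to Zara, Rahul, and Hassan → score 2.
Priya: beats Zara, Rahul, and Hassan; loses to Carlos and Nadia → score 3.
Zara: beats Carlos, Nadia, Rahul, and Hassan; loses to Priya → score 4.
Rahul: beats Nadia and Hassan; loses to Carlos, Priya, and Zara → score 2.
Hassan: beats Nadia; loses to Carlos, Priya, Zara, and Rahul → score 1.
Zara has the best pairwise record.

Zara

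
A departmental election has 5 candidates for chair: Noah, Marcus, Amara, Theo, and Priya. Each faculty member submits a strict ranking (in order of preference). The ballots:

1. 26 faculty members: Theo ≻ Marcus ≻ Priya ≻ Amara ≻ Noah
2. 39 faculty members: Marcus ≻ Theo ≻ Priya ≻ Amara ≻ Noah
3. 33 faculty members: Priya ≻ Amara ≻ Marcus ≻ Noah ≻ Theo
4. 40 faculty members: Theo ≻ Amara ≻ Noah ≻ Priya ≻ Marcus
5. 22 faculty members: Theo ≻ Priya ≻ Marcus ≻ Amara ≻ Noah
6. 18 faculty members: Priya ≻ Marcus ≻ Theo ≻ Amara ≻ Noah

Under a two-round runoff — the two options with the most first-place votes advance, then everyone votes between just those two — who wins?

Round 1 first-place votes: Noah 0, Marcus 39, Amara 0, Theo 88, Priya 51.
Theo and Priya advance.
Runoff: Theo is preferred to Priya by 127 voters; Priya by 51.
Theo wins the runoff.

Theo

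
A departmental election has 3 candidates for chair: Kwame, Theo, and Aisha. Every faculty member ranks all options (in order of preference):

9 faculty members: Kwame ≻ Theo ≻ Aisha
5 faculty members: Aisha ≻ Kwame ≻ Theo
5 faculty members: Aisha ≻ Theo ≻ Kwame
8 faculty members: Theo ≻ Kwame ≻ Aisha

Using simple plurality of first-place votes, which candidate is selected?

First-place votes: Kwame 9, Theo 8, Aisha 10.
Aisha has the most first-place votes.

Aisha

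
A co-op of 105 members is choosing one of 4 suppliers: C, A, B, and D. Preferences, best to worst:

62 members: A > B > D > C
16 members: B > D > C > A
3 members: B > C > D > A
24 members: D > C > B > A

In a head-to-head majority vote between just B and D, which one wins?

Voters preferring B to D: 81; preferring D to B: 24.
B wins the head-to-head.

B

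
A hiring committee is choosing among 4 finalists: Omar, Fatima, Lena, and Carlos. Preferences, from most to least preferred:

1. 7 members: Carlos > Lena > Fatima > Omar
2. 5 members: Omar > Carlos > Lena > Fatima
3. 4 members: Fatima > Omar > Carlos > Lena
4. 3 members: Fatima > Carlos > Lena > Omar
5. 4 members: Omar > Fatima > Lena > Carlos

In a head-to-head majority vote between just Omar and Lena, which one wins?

Omar

Voters preferring Omar to Lena: 13; preferring Lena to Omar: 10.
Omar wins the head-to-head.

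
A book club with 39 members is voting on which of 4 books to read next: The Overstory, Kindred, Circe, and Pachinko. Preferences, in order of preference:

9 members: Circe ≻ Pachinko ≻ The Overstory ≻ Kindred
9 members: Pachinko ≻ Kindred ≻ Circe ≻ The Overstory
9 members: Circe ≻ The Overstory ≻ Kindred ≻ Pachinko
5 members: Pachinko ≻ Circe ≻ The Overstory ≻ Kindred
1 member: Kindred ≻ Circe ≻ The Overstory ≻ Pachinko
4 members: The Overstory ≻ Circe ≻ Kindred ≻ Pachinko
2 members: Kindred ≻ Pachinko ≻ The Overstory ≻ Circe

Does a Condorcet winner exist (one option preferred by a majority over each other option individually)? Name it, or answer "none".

Circe

Circe vs The Overstory: 33–6 for Circe.
Circe vs Kindred: 27–12 for Circe.
Circe vs Pachinko: 23–16 for Circe.
Circe beats every other option head-to-head.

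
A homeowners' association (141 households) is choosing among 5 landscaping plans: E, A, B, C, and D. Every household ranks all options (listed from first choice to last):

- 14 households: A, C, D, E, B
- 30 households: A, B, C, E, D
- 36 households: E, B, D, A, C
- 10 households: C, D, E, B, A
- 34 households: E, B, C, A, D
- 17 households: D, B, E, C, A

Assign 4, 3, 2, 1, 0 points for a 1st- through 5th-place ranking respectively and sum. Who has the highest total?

E

E: 14·1 + 30·1 + 36·4 + 10·2 + 34·4 + 17·2 = 378
A: 14·4 + 30·4 + 36·1 + 10·0 + 34·1 + 17·0 = 246
B: 14·0 + 30·3 + 36·3 + 10·1 + 34·3 + 17·3 = 361
C: 14·3 + 30·2 + 36·0 + 10·4 + 34·2 + 17·1 = 227
D: 14·2 + 30·0 + 36·2 + 10·3 + 34·0 + 17·4 = 198
E has the highest Borda score (378).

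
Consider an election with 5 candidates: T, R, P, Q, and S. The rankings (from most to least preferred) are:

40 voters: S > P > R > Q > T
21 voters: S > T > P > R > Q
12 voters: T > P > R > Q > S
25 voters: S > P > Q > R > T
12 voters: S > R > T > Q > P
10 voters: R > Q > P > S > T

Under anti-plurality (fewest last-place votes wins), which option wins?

R

Last-place votes: T 75, R 0, P 12, Q 21, S 12.
R is ranked last by the fewest voters, so R wins.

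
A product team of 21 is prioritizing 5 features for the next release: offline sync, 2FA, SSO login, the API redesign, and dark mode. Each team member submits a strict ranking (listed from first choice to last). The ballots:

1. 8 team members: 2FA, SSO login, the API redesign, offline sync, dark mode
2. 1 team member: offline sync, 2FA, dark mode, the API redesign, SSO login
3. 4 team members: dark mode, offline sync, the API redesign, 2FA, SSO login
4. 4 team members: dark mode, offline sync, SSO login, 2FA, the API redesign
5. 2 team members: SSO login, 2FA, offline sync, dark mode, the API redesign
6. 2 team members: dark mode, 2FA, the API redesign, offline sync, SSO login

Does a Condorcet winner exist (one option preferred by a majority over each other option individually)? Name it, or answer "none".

2FA

2FA vs offline sync: 12–9 for 2FA.
2FA vs SSO login: 15–6 for 2FA.
2FA vs the API redesign: 17–4 for 2FA.
2FA vs dark mode: 11–10 for 2FA.
2FA beats every other option head-to-head.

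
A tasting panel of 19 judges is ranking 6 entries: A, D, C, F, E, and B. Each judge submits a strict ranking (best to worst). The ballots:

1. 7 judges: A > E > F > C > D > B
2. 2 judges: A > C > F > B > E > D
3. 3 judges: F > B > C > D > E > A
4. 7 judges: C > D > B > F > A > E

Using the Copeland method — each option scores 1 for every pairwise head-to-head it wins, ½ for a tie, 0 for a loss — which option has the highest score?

F

A: beats E; loses to D, C, F, and B → score 1.
D: beats A, E, and B; loses to C and F → score 3.
C: beats A, D, E, and B; loses to F → score 4.
F: beats A, D, C, E, and B → score 5.
E: loses to A, D, C, F, and B → score 0.
B: beats A and E; loses to D, C, and F → score 2.
F has the best pairwise record.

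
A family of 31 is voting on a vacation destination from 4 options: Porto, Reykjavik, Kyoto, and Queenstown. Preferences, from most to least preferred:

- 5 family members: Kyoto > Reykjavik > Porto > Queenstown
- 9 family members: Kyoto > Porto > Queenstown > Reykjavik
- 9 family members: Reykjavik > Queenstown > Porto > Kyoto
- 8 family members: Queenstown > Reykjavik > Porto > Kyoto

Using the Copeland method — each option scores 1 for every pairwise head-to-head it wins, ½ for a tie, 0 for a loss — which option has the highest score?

Porto: beats Kyoto; loses to Reykjavik and Queenstown → score 1.
Reykjavik: beats Porto and Kyoto; loses to Queenstown → score 2.
Kyoto: loses to Porto, Reykjavik, and Queenstown → score 0.
Queenstown: beats Porto, Reykjavik, and Kyoto → score 3.
Queenstown has the best pairwise record.

Queenstown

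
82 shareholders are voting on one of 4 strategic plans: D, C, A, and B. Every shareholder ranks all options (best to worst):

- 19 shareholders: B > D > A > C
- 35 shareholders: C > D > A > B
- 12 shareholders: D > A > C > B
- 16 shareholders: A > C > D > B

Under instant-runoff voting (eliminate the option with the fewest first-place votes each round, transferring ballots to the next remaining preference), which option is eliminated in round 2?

Round 1: D 12, C 35, A 16, B 19. Eliminate D.
Round 2: C 35, A 28, B 19. Eliminate B.

B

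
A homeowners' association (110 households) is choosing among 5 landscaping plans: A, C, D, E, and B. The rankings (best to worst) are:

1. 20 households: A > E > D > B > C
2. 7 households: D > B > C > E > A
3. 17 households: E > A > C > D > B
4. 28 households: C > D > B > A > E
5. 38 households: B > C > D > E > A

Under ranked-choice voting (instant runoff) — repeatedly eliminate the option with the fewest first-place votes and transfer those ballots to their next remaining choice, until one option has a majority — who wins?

Round 1: A 20, C 28, D 7, E 17, B 38. Eliminate D.
Round 2: A 20, C 28, E 17, B 45. Eliminate E.
Round 3: A 37, C 28, B 45. Eliminate C.
Round 4: A 37, B 73. B has a majority.

B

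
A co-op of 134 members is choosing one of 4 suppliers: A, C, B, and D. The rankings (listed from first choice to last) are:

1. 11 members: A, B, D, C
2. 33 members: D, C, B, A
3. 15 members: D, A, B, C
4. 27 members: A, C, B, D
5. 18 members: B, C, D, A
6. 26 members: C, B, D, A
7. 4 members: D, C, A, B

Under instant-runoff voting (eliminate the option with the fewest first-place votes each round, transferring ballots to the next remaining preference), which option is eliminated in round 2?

A

Round 1: A 38, C 26, B 18, D 52. Eliminate B.
Round 2: A 38, C 44, D 52. Eliminate A.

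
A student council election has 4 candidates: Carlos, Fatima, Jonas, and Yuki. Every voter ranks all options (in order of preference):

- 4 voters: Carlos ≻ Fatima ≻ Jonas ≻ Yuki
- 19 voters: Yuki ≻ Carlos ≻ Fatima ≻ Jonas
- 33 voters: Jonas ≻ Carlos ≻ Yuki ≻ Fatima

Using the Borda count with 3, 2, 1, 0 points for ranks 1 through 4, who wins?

Carlos

Carlos: 4·3 + 19·2 + 33·2 = 116
Fatima: 4·2 + 19·1 + 33·0 = 27
Jonas: 4·1 + 19·0 + 33·3 = 103
Yuki: 4·0 + 19·3 + 33·1 = 90
Carlos has the highest Borda score (116).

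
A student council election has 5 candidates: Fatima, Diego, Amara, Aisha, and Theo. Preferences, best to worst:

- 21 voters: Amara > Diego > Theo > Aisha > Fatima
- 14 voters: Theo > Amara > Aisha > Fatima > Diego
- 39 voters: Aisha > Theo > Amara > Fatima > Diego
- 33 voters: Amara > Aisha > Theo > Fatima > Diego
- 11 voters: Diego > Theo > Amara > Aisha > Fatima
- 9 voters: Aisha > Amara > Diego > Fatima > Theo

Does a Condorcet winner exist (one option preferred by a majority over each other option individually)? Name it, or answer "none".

none

Checking pairwise contests:
Amara beats Fatima 127–0.
Fatima beats Diego 86–41.
Theo beats Amara 64–63.
Amara beats Aisha 79–48.
Aisha beats Theo 81–46.
Every option loses at least one head-to-head, so there is no Condorcet winner.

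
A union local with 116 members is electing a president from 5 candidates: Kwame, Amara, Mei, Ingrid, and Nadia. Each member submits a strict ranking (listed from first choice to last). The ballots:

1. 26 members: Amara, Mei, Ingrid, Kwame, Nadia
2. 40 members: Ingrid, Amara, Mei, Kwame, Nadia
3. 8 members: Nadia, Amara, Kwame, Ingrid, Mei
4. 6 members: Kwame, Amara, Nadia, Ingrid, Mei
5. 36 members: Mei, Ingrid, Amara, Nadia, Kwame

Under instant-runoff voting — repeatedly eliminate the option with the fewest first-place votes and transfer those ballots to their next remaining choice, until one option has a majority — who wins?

Ingrid

Round 1: Kwame 6, Amara 26, Mei 36, Ingrid 40, Nadia 8. Eliminate Kwame.
Round 2: Amara 32, Mei 36, Ingrid 40, Nadia 8. Eliminate Nadia.
Round 3: Amara 40, Mei 36, Ingrid 40. Eliminate Mei.
Round 4: Amara 40, Ingrid 76. Ingrid has a majority.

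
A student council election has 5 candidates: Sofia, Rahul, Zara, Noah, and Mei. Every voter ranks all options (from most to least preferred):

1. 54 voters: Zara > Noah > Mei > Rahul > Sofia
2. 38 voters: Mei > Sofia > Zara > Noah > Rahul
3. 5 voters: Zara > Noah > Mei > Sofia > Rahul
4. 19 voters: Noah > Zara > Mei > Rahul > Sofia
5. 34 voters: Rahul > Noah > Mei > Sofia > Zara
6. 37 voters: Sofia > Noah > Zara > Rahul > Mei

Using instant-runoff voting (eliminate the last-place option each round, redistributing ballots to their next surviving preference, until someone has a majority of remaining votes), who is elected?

Round 1: Sofia 37, Rahul 34, Zara 59, Noah 19, Mei 38. Eliminate Noah.
Round 2: Sofia 37, Rahul 34, Zara 78, Mei 38. Eliminate Rahul.
Round 3: Sofia 37, Zara 78, Mei 72. Eliminate Sofia.
Round 4: Zara 115, Mei 72. Zara has a majority.

Zara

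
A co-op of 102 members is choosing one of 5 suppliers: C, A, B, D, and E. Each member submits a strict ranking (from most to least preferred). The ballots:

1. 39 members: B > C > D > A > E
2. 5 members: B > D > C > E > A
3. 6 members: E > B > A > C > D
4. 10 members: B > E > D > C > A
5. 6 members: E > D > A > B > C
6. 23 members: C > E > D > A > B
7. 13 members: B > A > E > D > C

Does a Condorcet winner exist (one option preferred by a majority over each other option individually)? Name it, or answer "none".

B vs C: 79–23 for B.
B vs A: 73–29 for B.
B vs D: 73–29 for B.
B vs E: 67–35 for B.
B beats every other option head-to-head.

B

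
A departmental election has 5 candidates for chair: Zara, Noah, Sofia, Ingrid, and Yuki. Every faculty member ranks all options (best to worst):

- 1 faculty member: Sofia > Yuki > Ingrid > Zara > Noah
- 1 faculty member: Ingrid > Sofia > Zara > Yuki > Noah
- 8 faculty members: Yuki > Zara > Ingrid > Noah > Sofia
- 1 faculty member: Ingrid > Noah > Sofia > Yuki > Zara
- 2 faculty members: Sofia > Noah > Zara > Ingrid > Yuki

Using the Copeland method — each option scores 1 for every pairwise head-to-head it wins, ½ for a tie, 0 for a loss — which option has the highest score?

Yuki

Zara: beats Noah, Sofia, and Ingrid; loses to Yuki → score 3.
Noah: beats Sofia; loses to Zara, Ingrid, and Yuki → score 1.
Sofia: loses to Zara, Noah, Ingrid, and Yuki → score 0.
Ingrid: beats Noah and Sofia; loses to Zara and Yuki → score 2.
Yuki: beats Zara, Noah, Sofia, and Ingrid → score 4.
Yuki has the best pairwise record.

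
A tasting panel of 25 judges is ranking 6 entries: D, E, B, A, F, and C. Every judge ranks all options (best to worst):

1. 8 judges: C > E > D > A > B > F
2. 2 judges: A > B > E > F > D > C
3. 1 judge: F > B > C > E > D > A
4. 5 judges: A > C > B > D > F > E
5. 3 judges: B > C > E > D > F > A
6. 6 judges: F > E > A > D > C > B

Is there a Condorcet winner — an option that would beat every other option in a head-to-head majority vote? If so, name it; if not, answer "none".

none

Checking pairwise contests:
E beats D 20–5.
C beats E 17–8.
D beats B 14–11.
E beats A 18–7.
D beats F 16–9.
A beats C 13–12.
Every option loses at least one head-to-head, so there is no Condorcet winner.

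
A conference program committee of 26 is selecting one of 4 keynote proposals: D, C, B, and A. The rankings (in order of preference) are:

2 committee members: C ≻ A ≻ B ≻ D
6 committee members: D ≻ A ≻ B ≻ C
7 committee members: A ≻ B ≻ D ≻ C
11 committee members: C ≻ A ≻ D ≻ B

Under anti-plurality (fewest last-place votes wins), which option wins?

Last-place votes: D 2, C 13, B 11, A 0.
A is ranked last by the fewest voters, so A wins.

A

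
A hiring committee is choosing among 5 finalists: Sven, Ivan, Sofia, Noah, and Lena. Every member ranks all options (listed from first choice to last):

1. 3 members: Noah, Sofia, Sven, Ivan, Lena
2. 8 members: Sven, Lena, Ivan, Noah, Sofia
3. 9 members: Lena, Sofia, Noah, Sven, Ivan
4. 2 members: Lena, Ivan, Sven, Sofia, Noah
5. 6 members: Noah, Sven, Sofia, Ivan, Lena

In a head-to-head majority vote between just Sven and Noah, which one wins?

Noah

Voters preferring Sven to Noah: 10; preferring Noah to Sven: 18.
Noah wins the head-to-head.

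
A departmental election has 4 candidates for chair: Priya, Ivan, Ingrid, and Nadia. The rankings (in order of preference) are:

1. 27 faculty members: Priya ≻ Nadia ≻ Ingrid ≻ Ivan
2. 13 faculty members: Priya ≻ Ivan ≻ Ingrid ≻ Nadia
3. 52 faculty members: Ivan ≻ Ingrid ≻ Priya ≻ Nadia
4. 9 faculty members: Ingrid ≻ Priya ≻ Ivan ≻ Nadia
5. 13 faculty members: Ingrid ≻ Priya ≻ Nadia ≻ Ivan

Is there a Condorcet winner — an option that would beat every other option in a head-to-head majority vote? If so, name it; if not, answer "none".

Checking pairwise contests:
Ingrid beats Priya 74–40.
Priya beats Ivan 62–52.
Ivan beats Ingrid 65–49.
Priya beats Nadia 114–0.
Every option loses at least one head-to-head, so there is no Condorcet winner.

none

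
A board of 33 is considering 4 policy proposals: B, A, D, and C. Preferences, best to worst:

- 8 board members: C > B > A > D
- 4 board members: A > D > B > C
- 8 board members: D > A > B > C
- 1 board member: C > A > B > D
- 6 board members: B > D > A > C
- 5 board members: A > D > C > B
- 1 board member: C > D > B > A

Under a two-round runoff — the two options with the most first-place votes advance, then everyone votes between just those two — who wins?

Round 1 first-place votes: B 6, A 9, D 8, C 10.
C and A advance.
Runoff: C is preferred to A by 10 voters; A by 23.
A wins the runoff.

A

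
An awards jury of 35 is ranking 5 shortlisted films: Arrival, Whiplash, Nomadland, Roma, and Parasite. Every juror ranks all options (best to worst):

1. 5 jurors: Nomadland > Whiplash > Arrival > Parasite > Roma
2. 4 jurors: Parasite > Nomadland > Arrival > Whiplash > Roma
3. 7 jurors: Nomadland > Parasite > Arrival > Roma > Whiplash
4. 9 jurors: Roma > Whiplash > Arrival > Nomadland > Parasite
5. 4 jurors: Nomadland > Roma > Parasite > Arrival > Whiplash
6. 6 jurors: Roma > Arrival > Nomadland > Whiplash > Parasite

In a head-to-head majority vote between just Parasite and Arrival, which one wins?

Voters preferring Parasite to Arrival: 15; preferring Arrival to Parasite: 20.
Arrival wins the head-to-head.

Arrival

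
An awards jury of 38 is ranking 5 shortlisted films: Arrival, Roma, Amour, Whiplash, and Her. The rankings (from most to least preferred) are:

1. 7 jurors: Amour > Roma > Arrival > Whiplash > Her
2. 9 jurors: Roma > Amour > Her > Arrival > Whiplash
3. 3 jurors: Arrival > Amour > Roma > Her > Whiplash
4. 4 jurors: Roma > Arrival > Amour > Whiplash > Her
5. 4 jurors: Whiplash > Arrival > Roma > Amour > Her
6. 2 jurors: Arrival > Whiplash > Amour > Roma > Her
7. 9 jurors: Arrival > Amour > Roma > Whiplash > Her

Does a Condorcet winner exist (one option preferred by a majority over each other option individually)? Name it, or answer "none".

none

Checking pairwise contests:
Roma beats Arrival 20–18.
Amour beats Roma 21–17.
Arrival beats Amour 22–16.
Arrival beats Whiplash 34–4.
Arrival beats Her 29–9.
Every option loses at least one head-to-head, so there is no Condorcet winner.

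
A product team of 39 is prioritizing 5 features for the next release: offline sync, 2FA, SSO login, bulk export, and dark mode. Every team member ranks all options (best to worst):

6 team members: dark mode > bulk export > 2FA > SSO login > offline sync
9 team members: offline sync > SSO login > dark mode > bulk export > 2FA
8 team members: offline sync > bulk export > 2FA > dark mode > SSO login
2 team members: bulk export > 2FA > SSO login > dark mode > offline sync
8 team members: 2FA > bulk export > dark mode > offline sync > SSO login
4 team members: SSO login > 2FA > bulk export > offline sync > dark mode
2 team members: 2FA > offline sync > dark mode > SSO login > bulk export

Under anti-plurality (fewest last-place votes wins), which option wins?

bulk export

Last-place votes: offline sync 8, 2FA 9, SSO login 16, bulk export 2, dark mode 4.
bulk export is ranked last by the fewest voters, so bulk export wins.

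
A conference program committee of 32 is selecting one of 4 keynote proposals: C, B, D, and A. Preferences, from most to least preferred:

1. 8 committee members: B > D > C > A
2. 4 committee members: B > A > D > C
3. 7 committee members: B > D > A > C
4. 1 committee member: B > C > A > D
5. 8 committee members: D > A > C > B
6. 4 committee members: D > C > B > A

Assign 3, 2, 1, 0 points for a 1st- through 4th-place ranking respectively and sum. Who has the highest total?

D

C: 8·1 + 4·0 + 7·0 + 1·2 + 8·1 + 4·2 = 26
B: 8·3 + 4·3 + 7·3 + 1·3 + 8·0 + 4·1 = 64
D: 8·2 + 4·1 + 7·2 + 1·0 + 8·3 + 4·3 = 70
A: 8·0 + 4·2 + 7·1 + 1·1 + 8·2 + 4·0 = 32
D has the highest Borda score (70).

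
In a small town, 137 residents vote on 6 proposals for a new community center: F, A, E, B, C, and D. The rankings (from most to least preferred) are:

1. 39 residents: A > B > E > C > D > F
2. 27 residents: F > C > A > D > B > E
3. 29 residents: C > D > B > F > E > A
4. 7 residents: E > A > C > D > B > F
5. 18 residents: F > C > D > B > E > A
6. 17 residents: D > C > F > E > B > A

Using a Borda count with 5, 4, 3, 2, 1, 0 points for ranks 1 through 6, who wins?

F: 39·0 + 27·5 + 29·2 + 7·0 + 18·5 + 17·3 = 334
A: 39·5 + 27·3 + 29·0 + 7·4 + 18·0 + 17·0 = 304
E: 39·3 + 27·0 + 29·1 + 7·5 + 18·1 + 17·2 = 233
B: 39·4 + 27·1 + 29·3 + 7·1 + 18·2 + 17·1 = 330
C: 39·2 + 27·4 + 29·5 + 7·3 + 18·4 + 17·4 = 492
D: 39·1 + 27·2 + 29·4 + 7·2 + 18·3 + 17·5 = 362
C has the highest Borda score (492).

C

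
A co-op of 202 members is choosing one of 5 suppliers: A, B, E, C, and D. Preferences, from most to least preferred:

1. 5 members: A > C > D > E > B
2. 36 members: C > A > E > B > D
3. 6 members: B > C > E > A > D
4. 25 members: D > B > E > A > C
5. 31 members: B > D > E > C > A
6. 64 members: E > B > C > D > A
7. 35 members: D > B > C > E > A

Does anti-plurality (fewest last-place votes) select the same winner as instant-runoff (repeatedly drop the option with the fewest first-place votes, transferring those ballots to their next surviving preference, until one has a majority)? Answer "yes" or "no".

yes

Anti-plurality — last-place votes: A 130, B 5, E 0, C 25, D 42. Winner: E.
Instant-runoff — R1 A 5, B 37, E 64, C 36, D 60 (A out); R2 B 37, E 64, C 41, D 60 (B out); R3 E 64, C 47, D 91 (C out); R4 E 106, D 96 (E winner). Winner: E.
The two methods agree.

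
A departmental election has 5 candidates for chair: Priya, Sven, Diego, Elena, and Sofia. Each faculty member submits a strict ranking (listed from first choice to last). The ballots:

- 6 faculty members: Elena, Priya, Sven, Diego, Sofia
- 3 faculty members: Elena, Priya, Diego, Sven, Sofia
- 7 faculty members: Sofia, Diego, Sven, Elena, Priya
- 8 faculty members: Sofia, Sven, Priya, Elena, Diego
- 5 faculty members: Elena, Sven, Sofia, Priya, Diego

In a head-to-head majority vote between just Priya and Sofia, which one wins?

Voters preferring Priya to Sofia: 9; preferring Sofia to Priya: 20.
Sofia wins the head-to-head.

Sofia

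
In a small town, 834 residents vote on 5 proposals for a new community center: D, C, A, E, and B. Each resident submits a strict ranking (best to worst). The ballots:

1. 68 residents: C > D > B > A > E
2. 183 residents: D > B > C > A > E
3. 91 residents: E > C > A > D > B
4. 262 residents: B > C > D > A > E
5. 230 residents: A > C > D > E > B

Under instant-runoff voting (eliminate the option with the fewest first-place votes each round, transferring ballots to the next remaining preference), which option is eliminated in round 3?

Round 1: D 183, C 68, A 230, E 91, B 262. Eliminate C.
Round 2: D 251, A 230, E 91, B 262. Eliminate E.
Round 3: D 251, A 321, B 262. Eliminate D.

D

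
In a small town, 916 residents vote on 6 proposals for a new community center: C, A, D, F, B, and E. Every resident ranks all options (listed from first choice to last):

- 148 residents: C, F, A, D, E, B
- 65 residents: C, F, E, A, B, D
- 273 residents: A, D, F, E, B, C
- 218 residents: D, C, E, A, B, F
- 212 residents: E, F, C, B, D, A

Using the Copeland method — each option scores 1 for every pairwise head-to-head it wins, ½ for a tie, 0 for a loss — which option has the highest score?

D

C: beats A and B; loses to D, F, and E → score 2.
A: beats D, F, and B; loses to C and E → score 3.
D: beats C, F, B, and E; loses to A → score 4.
F: beats C, B, and E; loses to A and D → score 3.
B: loses to C, A, D, F, and E → score 0.
E: beats C, A, and B; loses to D and F → score 3.
D has the best pairwise record.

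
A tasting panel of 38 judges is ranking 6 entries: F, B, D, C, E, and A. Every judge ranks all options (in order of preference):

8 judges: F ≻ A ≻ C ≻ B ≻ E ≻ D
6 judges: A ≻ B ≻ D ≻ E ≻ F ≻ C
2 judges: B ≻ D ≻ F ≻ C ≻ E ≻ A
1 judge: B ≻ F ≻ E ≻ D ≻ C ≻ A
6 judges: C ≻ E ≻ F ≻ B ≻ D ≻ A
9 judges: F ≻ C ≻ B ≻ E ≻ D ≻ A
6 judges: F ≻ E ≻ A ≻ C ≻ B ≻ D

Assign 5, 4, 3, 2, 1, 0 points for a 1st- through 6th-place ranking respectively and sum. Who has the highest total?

F

F: 8·5 + 6·1 + 2·3 + 1·4 + 6·3 + 9·5 + 6·5 = 149
B: 8·2 + 6·4 + 2·5 + 1·5 + 6·2 + 9·3 + 6·1 = 100
D: 8·0 + 6·3 + 2·4 + 1·2 + 6·1 + 9·1 + 6·0 = 43
C: 8·3 + 6·0 + 2·2 + 1·1 + 6·5 + 9·4 + 6·2 = 107
E: 8·1 + 6·2 + 2·1 + 1·3 + 6·4 + 9·2 + 6·4 = 91
A: 8·4 + 6·5 + 2·0 + 1·0 + 6·0 + 9·0 + 6·3 = 80
F has the highest Borda score (149).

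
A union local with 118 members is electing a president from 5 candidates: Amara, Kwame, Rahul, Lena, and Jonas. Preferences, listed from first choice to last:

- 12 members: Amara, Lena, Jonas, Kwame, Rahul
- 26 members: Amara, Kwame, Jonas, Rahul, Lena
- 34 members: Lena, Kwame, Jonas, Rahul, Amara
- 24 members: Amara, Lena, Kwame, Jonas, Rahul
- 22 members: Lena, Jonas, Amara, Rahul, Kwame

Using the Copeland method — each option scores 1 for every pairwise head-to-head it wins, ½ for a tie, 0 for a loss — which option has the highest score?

Amara: beats Kwame, Rahul, Lena, and Jonas → score 4.
Kwame: beats Rahul and Jonas; loses to Amara and Lena → score 2.
Rahul: loses to Amara, Kwame, Lena, and Jonas → score 0.
Lena: beats Kwame, Rahul, and Jonas; loses to Amara → score 3.
Jonas: beats Rahul; loses to Amara, Kwame, and Lena → score 1.
Amara has the best pairwise record.

Amara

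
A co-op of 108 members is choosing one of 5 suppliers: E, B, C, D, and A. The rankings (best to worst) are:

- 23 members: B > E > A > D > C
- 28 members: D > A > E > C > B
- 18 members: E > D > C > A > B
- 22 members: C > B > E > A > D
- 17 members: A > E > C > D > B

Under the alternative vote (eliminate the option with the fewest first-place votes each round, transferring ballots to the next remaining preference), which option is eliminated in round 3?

Round 1: E 18, B 23, C 22, D 28, A 17. Eliminate A.
Round 2: E 35, B 23, C 22, D 28. Eliminate C.
Round 3: E 35, B 45, D 28. Eliminate D.

D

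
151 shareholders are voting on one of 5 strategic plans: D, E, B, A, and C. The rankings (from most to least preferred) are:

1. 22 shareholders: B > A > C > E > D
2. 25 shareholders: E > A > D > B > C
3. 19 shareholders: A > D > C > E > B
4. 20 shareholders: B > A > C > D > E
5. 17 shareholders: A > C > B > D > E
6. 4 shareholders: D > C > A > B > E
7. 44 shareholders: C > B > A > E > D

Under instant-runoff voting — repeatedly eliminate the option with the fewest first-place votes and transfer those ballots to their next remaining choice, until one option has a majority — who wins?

Round 1: D 4, E 25, B 42, A 36, C 44. Eliminate D.
Round 2: E 25, B 42, A 36, C 48. Eliminate E.
Round 3: B 42, A 61, C 48. Eliminate B.
Round 4: A 103, C 48. A has a majority.

A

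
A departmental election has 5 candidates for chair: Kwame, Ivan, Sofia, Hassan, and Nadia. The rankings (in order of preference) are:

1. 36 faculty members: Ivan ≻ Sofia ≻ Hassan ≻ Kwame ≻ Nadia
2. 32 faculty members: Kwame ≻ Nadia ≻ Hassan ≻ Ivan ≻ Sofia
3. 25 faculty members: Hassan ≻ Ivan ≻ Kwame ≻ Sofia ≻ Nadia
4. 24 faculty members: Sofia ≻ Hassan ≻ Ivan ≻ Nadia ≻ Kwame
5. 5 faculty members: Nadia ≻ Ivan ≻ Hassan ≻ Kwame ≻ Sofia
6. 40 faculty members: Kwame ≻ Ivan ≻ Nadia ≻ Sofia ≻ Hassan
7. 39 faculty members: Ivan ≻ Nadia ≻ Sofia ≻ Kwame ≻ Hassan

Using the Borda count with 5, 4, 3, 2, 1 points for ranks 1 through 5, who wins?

Kwame: 36·2 + 32·5 + 25·3 + 24·1 + 5·2 + 40·5 + 39·2 = 619
Ivan: 36·5 + 32·2 + 25·4 + 24·3 + 5·4 + 40·4 + 39·5 = 791
Sofia: 36·4 + 32·1 + 25·2 + 24·5 + 5·1 + 40·2 + 39·3 = 548
Hassan: 36·3 + 32·3 + 25·5 + 24·4 + 5·3 + 40·1 + 39·1 = 519
Nadia: 36·1 + 32·4 + 25·1 + 24·2 + 5·5 + 40·3 + 39·4 = 538
Ivan has the highest Borda score (791).

Ivan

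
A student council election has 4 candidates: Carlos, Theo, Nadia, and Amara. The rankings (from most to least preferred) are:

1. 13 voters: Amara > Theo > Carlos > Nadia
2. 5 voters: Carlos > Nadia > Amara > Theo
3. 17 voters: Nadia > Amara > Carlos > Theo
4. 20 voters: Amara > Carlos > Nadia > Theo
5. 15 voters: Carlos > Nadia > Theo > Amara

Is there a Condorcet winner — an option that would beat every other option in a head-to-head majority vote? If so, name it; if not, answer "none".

none

Checking pairwise contests:
Amara beats Carlos 50–20.
Carlos beats Theo 57–13.
Carlos beats Nadia 53–17.
Nadia beats Amara 37–33.
Every option loses at least one head-to-head, so there is no Condorcet winner.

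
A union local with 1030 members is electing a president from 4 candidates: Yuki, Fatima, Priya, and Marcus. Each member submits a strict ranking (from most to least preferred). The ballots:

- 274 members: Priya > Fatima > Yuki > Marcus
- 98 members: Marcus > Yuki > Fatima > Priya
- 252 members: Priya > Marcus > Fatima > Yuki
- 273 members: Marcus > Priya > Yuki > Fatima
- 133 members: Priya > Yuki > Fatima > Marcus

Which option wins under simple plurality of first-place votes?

First-place votes: Yuki 0, Fatima 0, Priya 659, Marcus 371.
Priya has the most first-place votes.

Priya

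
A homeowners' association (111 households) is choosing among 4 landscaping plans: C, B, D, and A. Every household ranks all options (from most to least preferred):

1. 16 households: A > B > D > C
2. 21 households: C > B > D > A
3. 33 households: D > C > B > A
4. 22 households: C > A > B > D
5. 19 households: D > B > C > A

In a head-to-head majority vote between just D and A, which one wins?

Voters preferring D to A: 73; preferring A to D: 38.
D wins the head-to-head.

D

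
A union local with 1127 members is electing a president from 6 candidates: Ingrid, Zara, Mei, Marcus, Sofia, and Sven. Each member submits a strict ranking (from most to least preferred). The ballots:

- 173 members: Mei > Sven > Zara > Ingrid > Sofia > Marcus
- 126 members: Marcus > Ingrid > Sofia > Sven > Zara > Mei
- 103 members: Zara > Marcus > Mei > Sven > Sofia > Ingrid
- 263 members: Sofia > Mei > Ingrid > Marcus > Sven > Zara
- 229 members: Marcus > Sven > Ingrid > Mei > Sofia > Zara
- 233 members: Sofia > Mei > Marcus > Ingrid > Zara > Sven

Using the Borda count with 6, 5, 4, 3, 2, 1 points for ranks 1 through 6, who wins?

Ingrid: 173·3 + 126·5 + 103·1 + 263·4 + 229·4 + 233·3 = 3919
Zara: 173·4 + 126·2 + 103·6 + 263·1 + 229·1 + 233·2 = 2520
Mei: 173·6 + 126·1 + 103·4 + 263·5 + 229·3 + 233·5 = 4743
Marcus: 173·1 + 126·6 + 103·5 + 263·3 + 229·6 + 233·4 = 4539
Sofia: 173·2 + 126·4 + 103·2 + 263·6 + 229·2 + 233·6 = 4490
Sven: 173·5 + 126·3 + 103·3 + 263·2 + 229·5 + 233·1 = 3456
Mei has the highest Borda score (4743).

Mei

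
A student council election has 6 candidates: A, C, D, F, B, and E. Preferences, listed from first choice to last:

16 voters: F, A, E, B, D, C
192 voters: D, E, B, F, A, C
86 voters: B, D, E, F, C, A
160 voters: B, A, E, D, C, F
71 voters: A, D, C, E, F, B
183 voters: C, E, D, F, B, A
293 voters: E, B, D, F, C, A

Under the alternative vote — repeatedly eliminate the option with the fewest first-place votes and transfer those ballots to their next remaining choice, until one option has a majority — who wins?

Round 1: A 71, C 183, D 192, F 16, B 246, E 293. Eliminate F.
Round 2: A 87, C 183, D 192, B 246, E 293. Eliminate A.
Round 3: C 183, D 263, B 246, E 309. Eliminate C.
Round 4: D 263, B 246, E 492. Eliminate B.
Round 5: D 349, E 652. E has a majority.

E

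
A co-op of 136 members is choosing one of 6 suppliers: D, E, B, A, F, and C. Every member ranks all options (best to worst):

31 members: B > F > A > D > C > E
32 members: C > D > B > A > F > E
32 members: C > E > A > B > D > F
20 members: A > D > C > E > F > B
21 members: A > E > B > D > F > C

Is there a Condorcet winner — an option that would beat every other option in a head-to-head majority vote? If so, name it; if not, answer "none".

A

A vs D: 104–32 for A.
A vs E: 104–32 for A.
A vs B: 73–63 for A.
A vs F: 105–31 for A.
A vs C: 72–64 for A.
A beats every other option head-to-head.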